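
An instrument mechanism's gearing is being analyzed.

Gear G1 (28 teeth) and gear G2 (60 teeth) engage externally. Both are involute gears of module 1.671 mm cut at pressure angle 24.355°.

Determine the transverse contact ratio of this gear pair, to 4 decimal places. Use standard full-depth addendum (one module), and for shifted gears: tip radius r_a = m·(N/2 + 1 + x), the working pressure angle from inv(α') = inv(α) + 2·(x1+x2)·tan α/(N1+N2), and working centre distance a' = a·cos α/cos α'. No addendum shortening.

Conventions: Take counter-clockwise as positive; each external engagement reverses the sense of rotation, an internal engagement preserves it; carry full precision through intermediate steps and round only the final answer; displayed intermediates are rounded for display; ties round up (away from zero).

1.5306

class = single-mesh tooth geometry [involute pair 28T × 60T, m = 1.671]
base radii: r_b1 = 21.312117, r_b2 = 45.668823
tip radii: r_a1 = 25.065000, r_a2 = 51.801000
no profile shift: α' = α, a' = a
action lengths: √(r_a1²−r_b1²) = 13.192721, √(r_a2²−r_b2²) = 24.447950
base pitch p_b = π·m·cos α = 4.782428
CR = (13.192721 + 24.447950 − 73.524000·sin 24.35500°)/4.782428 = 1.530641
contact ratio ≈ 1.5306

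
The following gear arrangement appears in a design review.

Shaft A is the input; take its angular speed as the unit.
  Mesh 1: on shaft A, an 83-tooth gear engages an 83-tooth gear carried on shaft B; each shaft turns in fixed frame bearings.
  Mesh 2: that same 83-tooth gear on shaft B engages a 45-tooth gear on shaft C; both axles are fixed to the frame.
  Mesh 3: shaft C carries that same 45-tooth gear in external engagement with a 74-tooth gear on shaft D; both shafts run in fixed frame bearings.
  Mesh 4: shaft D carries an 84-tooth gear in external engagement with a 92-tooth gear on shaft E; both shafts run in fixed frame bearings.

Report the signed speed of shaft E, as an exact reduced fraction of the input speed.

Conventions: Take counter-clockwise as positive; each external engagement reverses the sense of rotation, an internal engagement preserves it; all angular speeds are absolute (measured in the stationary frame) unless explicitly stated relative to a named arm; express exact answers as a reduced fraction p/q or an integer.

4-mesh fixed-axis compound train (all bearings frame-fixed)
mesh 1 [83T→83T]: |ω|/ω_in = 1×83/83 = 1, sense flips to −
mesh 2 [83T→45T]: |ω|/ω_in = 1×83/45 = 83/45, sense flips to +
mesh 3 [45T→74T]: |ω|/ω_in = (83/45)×45/74 = 83/74, sense flips to −
mesh 4 [84T→92T]: |ω|/ω_in = (83/74)×84/92 = 1743/1702, sense flips to +
signed output speed (× input speed) = 1743/1702

1743/1702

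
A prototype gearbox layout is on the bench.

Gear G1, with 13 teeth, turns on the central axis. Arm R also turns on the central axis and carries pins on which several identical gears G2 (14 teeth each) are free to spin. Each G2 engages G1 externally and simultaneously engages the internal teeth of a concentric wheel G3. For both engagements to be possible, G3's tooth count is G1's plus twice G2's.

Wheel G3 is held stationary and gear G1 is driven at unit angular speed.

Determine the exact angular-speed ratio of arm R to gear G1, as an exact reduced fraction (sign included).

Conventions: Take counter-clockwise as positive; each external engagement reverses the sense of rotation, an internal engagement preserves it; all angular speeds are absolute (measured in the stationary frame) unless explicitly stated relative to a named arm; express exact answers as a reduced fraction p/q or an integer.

planetary set (13T centre, 14T on arm, 41T internal) — Willis relation
ring teeth: 13 + 2·14 = 41
13(ω_sun−ω_arm) = −41(ω_ring−ω_arm),  ω_ring = 0, ω_sun = 1
13(1−ω_arm) = −41(0−ω_arm)  ⇒  54·ω_arm = 13  ⇒  ω_arm = 13/54
ω_out/ω_in = 13/54

13/54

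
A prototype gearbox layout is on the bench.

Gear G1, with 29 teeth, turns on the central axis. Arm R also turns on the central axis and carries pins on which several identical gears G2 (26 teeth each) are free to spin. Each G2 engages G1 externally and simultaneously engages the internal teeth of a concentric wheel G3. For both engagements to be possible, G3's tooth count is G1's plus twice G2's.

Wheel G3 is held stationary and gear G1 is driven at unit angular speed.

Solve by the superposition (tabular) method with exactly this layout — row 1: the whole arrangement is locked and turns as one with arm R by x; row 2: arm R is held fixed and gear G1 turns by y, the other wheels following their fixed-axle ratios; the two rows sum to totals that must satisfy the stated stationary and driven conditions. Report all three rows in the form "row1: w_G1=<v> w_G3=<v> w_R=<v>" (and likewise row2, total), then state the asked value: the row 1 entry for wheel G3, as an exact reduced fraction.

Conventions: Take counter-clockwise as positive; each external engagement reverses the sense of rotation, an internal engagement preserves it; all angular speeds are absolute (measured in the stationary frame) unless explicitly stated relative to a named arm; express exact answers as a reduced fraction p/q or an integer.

planetary set (29T centre, 26T on arm, 81T internal) — Willis relation
row 1 — lock + rotate with arm: ω_sun = ω_ring = ω_arm = x
superposition row 2 [arm held]: sun y, ring −(29/81)·y, arm 0
boundary: total ω_ring = x − (29/81)·y = 0 and total ω_sun = x + y = 1  ⇒  y = 81/110, x = 29/110
row 2 ring = −(29/81)·81/110 = -29/110
totals (row 1 + row 2): sun 29/110 + 81/110 = 1, ring 29/110 + (-29/110) = 0, arm 29/110 + 0 = 29/110
asked cell (row1, ring) = 29/110

row1: w_G1=29/110 w_G3=29/110 w_R=29/110
row2: w_G1=81/110 w_G3=-29/110 w_R=0
total: w_G1=1 w_G3=0 w_R=29/110
asked value: 29/110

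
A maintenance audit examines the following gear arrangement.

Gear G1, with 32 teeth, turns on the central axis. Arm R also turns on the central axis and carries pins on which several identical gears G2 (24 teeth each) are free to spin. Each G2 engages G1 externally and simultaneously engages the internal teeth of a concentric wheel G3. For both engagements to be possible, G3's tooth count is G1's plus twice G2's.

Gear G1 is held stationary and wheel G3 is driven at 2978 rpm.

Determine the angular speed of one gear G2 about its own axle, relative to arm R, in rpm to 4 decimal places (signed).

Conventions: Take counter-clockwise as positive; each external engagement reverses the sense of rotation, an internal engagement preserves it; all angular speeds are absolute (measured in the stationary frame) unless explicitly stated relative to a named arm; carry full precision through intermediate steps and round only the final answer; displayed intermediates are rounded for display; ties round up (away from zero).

+2836.1905 rpm

topology: planetary set — G1 32T / G2 24T / G3 80T, arm = carrier (Willis)
normalise by the input: solve with ω_ring = 1, then scale by 2978 rpm
ring teeth: 32 + 2·24 = 80
32(ω_sun−ω_arm) = −80(ω_ring−ω_arm),  ω_sun = 0, ω_ring = 1
32(0−ω_arm) = −80(1−ω_arm)  ⇒  112·ω_arm = 80  ⇒  ω_arm = 5/7
sun–planet mesh: 32·(0−5/7) = −24·(ω_p−ω_arm)  ⇒  ω_p−ω_arm = 20/21
scale: ω_p−ω_arm = 20/21 × 2978 rpm = +2836.1905 rpm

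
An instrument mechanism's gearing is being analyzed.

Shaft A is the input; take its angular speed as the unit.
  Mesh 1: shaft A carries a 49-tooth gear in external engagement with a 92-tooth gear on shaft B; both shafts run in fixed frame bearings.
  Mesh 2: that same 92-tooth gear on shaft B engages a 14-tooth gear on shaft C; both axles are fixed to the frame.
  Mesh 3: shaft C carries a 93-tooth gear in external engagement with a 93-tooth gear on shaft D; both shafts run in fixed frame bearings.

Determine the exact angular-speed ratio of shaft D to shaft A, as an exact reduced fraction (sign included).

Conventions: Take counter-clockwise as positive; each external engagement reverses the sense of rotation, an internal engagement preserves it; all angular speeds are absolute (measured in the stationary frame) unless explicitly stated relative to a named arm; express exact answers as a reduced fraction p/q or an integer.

class = fixed-axis compound train [3 meshes; 3 ratios multiply, 3 sense flips]
mesh 1 [49T→92T]: running ratio 49/92, sense −
mesh 2 [92T→14T]: running ratio 7/2, sense +
mesh 3 [93T→93T]: running ratio 7/2, sense −
ω_out/ω_in = -7/2

-7/2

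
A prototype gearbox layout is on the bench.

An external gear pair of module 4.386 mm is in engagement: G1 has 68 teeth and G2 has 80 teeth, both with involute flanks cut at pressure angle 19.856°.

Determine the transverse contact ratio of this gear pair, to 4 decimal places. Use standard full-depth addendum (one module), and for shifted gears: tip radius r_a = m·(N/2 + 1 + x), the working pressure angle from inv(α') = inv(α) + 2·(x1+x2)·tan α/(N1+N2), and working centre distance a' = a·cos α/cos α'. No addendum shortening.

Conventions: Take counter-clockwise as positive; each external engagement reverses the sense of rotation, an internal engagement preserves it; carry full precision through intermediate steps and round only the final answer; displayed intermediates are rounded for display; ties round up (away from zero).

1.8234

topology: single-mesh involute geometry — m = 4.386, 68T/80T pair
base radii: r_b1 = 140.258465, r_b2 = 165.009959
tip radii: r_a1 = 153.510000, r_a2 = 179.826000
no profile shift: α' = α, a' = a
action lengths: √(r_a1²−r_b1²) = 62.392973, √(r_a2²−r_b2²) = 71.477994
base pitch p_b = π·m·cos α = 12.959852
CR = (62.392973 + 71.477994 − 324.564000·sin 19.85600°)/12.959852 = 1.823355
contact ratio ≈ 1.8234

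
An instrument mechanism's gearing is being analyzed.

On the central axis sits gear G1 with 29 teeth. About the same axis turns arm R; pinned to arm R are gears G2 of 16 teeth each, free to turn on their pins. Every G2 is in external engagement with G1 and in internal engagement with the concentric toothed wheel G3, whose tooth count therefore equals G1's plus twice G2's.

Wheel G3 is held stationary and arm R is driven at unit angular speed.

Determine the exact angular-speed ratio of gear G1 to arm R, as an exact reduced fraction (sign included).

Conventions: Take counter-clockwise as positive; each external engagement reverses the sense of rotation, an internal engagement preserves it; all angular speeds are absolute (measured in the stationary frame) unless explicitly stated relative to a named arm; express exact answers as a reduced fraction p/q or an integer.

90/29

topology: planetary set — G1 29T / G2 16T / G3 61T, arm = carrier (Willis)
ring teeth: 29 + 2·16 = 61
29(ω_sun−ω_arm) = −61(ω_ring−ω_arm),  ω_ring = 0, ω_arm = 1
ω_sun = 1 − (61/29)(0−1) = 90/29
ω_out/ω_in = 90/29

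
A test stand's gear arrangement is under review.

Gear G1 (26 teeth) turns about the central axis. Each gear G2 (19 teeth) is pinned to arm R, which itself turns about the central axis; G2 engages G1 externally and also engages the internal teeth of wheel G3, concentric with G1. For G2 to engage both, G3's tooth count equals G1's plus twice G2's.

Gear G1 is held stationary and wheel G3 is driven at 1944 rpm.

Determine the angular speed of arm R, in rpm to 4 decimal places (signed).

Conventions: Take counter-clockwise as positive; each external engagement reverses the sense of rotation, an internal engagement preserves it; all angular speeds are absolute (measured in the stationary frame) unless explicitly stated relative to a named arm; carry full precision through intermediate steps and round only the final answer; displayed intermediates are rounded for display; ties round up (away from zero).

class = planetary set [G3 = 26+2·19 = 64; Willis about the carrier]
normalise by the input: solve with ω_ring = 1, then scale by 1944 rpm
ring teeth: 26 + 2·19 = 64
26(ω_sun−ω_arm) = −64(ω_ring−ω_arm),  ω_sun = 0, ω_ring = 1
26(0−ω_arm) = −64(1−ω_arm)  ⇒  90·ω_arm = 64  ⇒  ω_arm = 32/45
scale: ω_arm = 32/45 × 1944 rpm = +1382.4000 rpm

+1382.4000 rpm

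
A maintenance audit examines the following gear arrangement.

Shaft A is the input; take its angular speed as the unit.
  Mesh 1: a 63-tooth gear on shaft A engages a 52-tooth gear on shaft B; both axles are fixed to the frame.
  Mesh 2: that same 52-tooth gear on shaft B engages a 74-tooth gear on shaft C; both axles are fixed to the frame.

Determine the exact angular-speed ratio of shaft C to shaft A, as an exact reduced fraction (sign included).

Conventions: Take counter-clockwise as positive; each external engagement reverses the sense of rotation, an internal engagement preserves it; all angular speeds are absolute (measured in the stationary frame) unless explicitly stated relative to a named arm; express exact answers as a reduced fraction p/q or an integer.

class = fixed-axis compound train [2 meshes; 2 ratios multiply, 2 sense flips]
mesh 1 [63T→52T]: running ratio 63/52, sense −
mesh 2 [52T→74T]: running ratio 63/74, sense +
ω_out/ω_in = 63/74

63/74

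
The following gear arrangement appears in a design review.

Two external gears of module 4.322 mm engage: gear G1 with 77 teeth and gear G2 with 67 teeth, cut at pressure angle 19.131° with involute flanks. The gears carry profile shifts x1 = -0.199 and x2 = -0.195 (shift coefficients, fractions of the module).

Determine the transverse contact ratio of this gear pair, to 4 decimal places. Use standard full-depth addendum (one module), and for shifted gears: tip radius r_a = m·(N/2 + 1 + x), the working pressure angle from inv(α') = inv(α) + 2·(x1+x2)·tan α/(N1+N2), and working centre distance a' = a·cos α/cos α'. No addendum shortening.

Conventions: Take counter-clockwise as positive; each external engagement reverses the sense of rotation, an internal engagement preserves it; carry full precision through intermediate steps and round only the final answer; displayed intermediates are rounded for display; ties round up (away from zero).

1.9481

recognized (one external pair, fixed centres): single-mesh tooth geometry, m = 4.322, N1 = 77, N2 = 67
base radii: r_b1 = 157.207182, r_b2 = 136.790665
tip radii: r_a1 = 169.858922, r_a2 = 148.266210
inv(α') = inv(19.131°) + 2·(-0.199-0.195)·tan α/(77+67) = 0.01108991  ⇒  α' = 18.17694°
a' = a·cos α / cos α' = 311.1840·cos 19.131°/cos 18.17694° = 309.439609
action lengths: √(r_a1²−r_b1²) = 64.326941, √(r_a2²−r_b2²) = 57.194257
base pitch p_b = π·m·cos α = 12.828076
CR = (64.326941 + 57.194257 − 309.439609·sin 18.17694°)/12.828076 = 1.948125
contact ratio ≈ 1.9481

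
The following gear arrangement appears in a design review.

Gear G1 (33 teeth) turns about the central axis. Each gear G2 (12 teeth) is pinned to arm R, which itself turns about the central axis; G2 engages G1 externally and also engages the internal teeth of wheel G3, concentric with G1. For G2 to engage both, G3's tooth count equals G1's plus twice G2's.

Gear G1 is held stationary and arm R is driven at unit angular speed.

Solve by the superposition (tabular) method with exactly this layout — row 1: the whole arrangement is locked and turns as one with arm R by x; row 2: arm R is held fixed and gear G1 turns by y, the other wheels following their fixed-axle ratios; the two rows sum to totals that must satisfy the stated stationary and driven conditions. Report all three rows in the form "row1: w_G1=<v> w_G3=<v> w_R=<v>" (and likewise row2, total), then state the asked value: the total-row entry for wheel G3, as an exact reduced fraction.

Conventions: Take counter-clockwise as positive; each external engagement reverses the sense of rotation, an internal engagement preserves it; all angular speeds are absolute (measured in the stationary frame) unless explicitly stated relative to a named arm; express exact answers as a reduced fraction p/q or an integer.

row1: w_G1=1 w_G3=1 w_R=1
row2: w_G1=-1 w_G3=11/19 w_R=0
total: w_G1=0 w_G3=30/19 w_R=1
asked value: 30/19

planetary set (33T centre, 12T on arm, 57T internal) — Willis relation
row 1: whole set turns with the arm by x
superposition row 2 [arm held]: sun y, ring −(33/57)·y, arm 0
boundary: total ω_sun = x + y = 0 and total ω_arm = x = 1  ⇒  y = -1, x = 1
row 2 ring = −(33/57)·(-1) = 11/19
totals (row 1 + row 2): sun 1 + (-1) = 0, ring 1 + 11/19 = 30/19, arm 1 + 0 = 1
asked cell (total, ring) = 30/19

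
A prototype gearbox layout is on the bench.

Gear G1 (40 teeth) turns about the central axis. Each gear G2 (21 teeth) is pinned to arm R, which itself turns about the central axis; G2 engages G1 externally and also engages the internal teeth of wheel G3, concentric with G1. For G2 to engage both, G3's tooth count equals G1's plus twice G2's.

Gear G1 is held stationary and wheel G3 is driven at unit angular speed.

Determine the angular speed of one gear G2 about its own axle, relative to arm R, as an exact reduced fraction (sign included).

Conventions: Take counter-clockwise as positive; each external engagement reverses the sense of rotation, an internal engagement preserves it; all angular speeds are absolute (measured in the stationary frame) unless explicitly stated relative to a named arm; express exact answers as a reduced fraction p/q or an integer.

planetary set (40T centre, 21T on arm, 82T internal) — Willis relation
ring teeth: 40 + 2·21 = 82
40(ω_sun−ω_arm) = −82(ω_ring−ω_arm),  ω_sun = 0, ω_ring = 1
40(0−ω_arm) = −82(1−ω_arm)  ⇒  122·ω_arm = 82  ⇒  ω_arm = 41/61
sun–planet mesh: 40·(0−41/61) = −21·(ω_p−ω_arm)  ⇒  ω_p−ω_arm = 1640/1281
exact speed ratio = 1640/1281

1640/1281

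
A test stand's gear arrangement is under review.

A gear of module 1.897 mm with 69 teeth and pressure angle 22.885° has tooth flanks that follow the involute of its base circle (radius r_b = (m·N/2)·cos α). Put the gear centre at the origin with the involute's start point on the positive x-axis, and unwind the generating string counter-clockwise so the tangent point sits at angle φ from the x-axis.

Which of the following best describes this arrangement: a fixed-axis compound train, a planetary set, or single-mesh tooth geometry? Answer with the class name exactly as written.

single-mesh involute tooth geometry (69T wheel at module 1.897)
classification: single-mesh tooth geometry

single-mesh tooth geometry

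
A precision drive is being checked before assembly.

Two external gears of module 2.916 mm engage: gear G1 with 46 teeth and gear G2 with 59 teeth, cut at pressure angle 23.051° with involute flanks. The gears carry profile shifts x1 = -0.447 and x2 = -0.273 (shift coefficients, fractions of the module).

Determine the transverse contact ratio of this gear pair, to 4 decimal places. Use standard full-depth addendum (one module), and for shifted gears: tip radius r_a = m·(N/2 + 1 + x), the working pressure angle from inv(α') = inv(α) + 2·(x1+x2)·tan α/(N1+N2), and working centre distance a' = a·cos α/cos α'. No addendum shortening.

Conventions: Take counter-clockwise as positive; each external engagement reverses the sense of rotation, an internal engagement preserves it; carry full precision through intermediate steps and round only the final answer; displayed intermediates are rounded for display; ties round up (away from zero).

1.7573

single-mesh involute tooth geometry (46T engaging 59T at module 2.916)
base radii: r_b1 = 61.713069, r_b2 = 79.153719
tip radii: r_a1 = 68.680548, r_a2 = 88.141932
inv(α') = inv(23.051°) + 2·(-0.447-0.273)·tan α/(46+59) = 0.01737408  ⇒  α' = 21.01134°
a' = a·cos α / cos α' = 153.0900·cos 23.051°/cos 21.01134° = 150.900227
action lengths: √(r_a1²−r_b1²) = 30.141579, √(r_a2²−r_b2²) = 38.777428
base pitch p_b = π·m·cos α = 8.429449
CR = (30.141579 + 38.777428 − 150.900227·sin 21.01134°)/8.429449 = 1.757328
contact ratio ≈ 1.7573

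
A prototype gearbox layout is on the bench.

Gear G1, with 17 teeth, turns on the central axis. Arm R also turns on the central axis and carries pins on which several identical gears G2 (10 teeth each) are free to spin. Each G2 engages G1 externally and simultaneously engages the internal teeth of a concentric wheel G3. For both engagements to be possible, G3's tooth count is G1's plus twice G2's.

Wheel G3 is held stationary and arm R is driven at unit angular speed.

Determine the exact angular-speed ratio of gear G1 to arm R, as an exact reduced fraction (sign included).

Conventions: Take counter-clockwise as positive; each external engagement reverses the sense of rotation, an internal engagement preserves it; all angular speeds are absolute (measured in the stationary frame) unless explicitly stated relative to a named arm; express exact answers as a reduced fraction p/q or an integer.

topology: planetary set — G1 17T / G2 10T / G3 37T, arm = carrier (Willis)
ring teeth: 17 + 2·10 = 37
17(ω_sun−ω_arm) = −37(ω_ring−ω_arm),  ω_ring = 0, ω_arm = 1
ω_sun = 1 − (37/17)(0−1) = 54/17
ω_out/ω_in = 54/17

54/17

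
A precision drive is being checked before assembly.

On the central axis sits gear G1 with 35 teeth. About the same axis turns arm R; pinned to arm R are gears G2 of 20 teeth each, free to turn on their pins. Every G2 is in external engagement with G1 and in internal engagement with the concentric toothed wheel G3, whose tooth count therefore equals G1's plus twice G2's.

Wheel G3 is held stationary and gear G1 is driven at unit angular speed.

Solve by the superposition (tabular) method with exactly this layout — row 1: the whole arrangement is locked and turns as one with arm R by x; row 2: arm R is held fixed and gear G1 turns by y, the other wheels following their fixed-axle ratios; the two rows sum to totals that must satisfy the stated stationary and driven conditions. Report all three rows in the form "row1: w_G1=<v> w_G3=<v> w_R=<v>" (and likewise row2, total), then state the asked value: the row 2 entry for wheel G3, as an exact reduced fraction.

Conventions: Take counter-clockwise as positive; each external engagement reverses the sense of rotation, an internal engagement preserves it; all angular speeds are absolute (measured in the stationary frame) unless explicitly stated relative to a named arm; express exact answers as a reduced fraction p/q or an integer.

row1: w_G1=7/22 w_G3=7/22 w_R=7/22
row2: w_G1=15/22 w_G3=-7/22 w_R=0
total: w_G1=1 w_G3=0 w_R=7/22
asked value: -7/22

topology: planetary set — G1 35T / G2 20T / G3 75T, arm = carrier (Willis)
row 1 (train locked, turned with arm): all members turn x
superposition row 2 [arm held]: sun y, ring −(35/75)·y, arm 0
boundary: total ω_ring = x − (35/75)·y = 0 and total ω_sun = x + y = 1  ⇒  y = 15/22, x = 7/22
row 2 ring = −(35/75)·15/22 = -7/22
totals (row 1 + row 2): sun 7/22 + 15/22 = 1, ring 7/22 + (-7/22) = 0, arm 7/22 + 0 = 7/22
asked cell (row2, ring) = -7/22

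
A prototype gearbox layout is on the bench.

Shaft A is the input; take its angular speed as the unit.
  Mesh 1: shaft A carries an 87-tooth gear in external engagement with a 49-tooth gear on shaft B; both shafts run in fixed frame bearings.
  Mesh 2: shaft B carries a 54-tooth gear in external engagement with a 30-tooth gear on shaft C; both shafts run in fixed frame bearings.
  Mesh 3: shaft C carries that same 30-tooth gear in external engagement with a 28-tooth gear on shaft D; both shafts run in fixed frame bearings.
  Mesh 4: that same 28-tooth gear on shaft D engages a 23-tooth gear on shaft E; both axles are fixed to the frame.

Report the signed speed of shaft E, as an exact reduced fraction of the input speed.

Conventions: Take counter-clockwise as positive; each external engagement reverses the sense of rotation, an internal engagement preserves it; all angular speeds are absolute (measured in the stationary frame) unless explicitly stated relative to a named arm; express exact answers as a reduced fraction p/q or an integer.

4698/1127

4-mesh fixed-axis compound train (all bearings frame-fixed)
mesh 1 [87T→49T]: |ω|/ω_in = 1×87/49 = 87/49, sense flips to −
mesh 2 [54T→30T]: |ω|/ω_in = (87/49)×54/30 = 783/245, sense flips to +
mesh 3 [30T→28T]: |ω|/ω_in = (783/245)×30/28 = 2349/686, sense flips to −
mesh 4 [28T→23T]: |ω|/ω_in = (2349/686)×28/23 = 4698/1127, sense flips to +
signed output speed (× input speed) = 4698/1127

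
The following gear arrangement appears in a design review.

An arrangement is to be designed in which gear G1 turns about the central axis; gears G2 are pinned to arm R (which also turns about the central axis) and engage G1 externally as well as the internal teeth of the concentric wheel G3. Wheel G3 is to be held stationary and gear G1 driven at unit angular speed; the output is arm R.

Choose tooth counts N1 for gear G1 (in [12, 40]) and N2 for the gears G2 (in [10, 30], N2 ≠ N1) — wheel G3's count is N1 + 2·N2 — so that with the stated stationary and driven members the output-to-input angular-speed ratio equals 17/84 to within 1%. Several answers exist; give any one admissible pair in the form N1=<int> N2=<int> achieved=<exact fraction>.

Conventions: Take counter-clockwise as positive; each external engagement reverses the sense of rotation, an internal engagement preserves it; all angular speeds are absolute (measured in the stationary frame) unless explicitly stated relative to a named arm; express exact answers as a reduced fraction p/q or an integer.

class = planetary set [ratio 17/84 wanted; Willis about the carrier]
Willis with ω_ring = 0: ω_arm/ω_sun = N1/(N1+N3); set equal to 17/84  ⇒  N3/N1 = 1/(17/84) − 1 = 67/17
N3 = N1 + 2·N2  ⇒  N2/N1 = (N3/N1 − 1)/2 = (67/17 − 1)/2 = 25/17
smallest multiple with N1 ≥ 12 and N2 ≥ 10: k = 1  ⇒  N1 = 1·17 = 17, N2 = 1·25 = 25 (N1 ≤ 40, N2 ≤ 30, N2 ≠ N1 ✓), N3 = 17 + 2·25 = 67
check: N1/(N1+N3) with N1 = 17, N3 = 67 gives 17/84; |achieved − target| = 0 ≤ 17/8400 ✓

N1=17 N2=25 achieved=17/84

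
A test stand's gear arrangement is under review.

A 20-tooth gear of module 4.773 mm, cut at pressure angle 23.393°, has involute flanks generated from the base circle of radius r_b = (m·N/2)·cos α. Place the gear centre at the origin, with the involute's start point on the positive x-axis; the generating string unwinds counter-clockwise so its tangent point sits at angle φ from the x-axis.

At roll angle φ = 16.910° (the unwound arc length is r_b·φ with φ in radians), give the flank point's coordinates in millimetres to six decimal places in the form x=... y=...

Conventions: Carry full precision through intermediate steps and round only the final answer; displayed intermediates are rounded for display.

topology: single-mesh involute geometry — m = 4.773, N = 20
pitch radius r_p = m·N/2 = 4.773·20/2 = 47.730000
base radius r_b = r_p·cos α = 47.730000·cos 23.393° = 43.806744
roll angle φ = 16.910° = 0.29513518 rad
x = r_b·(cos φ + φ·sin φ) = 45.673286
y = r_b·(sin φ − φ·cos φ) = 0.372130

x=45.673286 y=0.372130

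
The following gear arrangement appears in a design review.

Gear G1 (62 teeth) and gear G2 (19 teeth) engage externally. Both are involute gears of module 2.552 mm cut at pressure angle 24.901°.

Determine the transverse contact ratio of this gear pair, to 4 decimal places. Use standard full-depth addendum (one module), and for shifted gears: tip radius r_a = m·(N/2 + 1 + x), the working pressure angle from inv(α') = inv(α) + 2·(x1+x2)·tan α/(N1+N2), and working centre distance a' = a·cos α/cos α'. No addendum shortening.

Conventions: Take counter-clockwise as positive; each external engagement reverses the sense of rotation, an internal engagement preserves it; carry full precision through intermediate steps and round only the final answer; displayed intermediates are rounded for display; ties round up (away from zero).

1.4823

topology: single-mesh involute geometry — m = 2.552, 62T/19T pair
base radii: r_b1 = 71.757485, r_b2 = 21.990197
tip radii: r_a1 = 81.664000, r_a2 = 26.796000
no profile shift: α' = α, a' = a
action lengths: √(r_a1²−r_b1²) = 38.985539, √(r_a2²−r_b2²) = 15.311984
base pitch p_b = π·m·cos α = 7.272025
CR = (38.985539 + 15.311984 − 103.356000·sin 24.90100°)/7.272025 = 1.482298
contact ratio ≈ 1.4823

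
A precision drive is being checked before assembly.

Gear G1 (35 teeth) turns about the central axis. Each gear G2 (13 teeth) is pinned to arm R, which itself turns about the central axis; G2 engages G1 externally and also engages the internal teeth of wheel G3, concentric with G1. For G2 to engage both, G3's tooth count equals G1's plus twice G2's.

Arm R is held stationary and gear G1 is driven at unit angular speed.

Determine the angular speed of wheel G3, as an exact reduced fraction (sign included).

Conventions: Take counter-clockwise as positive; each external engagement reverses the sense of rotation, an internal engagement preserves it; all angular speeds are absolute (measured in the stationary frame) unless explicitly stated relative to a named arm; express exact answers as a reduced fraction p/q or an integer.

-35/61

topology: planetary set — G1 35T / G2 13T / G3 61T, arm = carrier (Willis)
ring teeth: 35 + 2·13 = 61
35(ω_sun−ω_arm) = −61(ω_ring−ω_arm),  ω_arm = 0, ω_sun = 1
ω_ring = 0 − (35/61)(1−0) = -35/61
exact speed ratio = -35/61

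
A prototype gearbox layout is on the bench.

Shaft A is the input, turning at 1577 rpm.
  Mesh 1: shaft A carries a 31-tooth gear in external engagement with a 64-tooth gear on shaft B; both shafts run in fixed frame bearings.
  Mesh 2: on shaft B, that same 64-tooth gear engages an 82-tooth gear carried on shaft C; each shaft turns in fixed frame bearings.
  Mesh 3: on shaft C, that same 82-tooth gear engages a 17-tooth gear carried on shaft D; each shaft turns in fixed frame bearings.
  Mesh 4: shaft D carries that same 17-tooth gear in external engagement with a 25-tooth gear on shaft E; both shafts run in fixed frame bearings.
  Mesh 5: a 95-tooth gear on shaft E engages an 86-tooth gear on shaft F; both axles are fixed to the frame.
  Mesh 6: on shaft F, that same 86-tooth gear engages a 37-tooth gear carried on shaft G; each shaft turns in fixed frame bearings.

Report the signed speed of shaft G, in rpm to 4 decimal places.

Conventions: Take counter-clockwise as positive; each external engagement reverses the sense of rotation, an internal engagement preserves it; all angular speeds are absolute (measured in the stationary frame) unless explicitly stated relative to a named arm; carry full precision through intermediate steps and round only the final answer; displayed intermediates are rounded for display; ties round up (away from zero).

class = fixed-axis compound train [6 meshes; 6 ratios multiply, 6 sense flips]
mesh 1 [31T→64T]: ω = 1577.0000×31/64 = 763.8594 rpm, sense flips to −
mesh 2 [64T→82T]: ω = 763.8594×64/82 = 596.1829 rpm, sense flips to +
mesh 3 [82T→17T]: ω = 596.1829×82/17 = 2875.7059 rpm, sense flips to −
mesh 4 [17T→25T]: ω = 2875.7059×17/25 = 1955.4800 rpm, sense flips to +
mesh 5 [95T→86T]: ω = 1955.4800×95/86 = 2160.1233 rpm, sense flips to −
mesh 6 [86T→37T]: ω = 2160.1233×86/37 = 5020.8270 rpm, sense flips to +
signed output speed = +5020.8270 rpm

+5020.8270 rpm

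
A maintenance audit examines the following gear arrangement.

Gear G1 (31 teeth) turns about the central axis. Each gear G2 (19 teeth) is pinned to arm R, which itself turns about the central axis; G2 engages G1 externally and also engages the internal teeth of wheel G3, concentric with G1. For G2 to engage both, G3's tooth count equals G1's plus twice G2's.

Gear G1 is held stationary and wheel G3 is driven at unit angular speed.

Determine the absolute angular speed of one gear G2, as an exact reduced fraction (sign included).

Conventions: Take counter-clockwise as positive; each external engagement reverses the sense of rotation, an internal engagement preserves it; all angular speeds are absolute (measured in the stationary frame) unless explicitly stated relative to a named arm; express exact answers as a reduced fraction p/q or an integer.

recognized (axles ride arm R): planetary set, 31/19/69 teeth
ring teeth: 31 + 2·19 = 69
31(ω_sun−ω_arm) = −69(ω_ring−ω_arm),  ω_sun = 0, ω_ring = 1
31(0−ω_arm) = −69(1−ω_arm)  ⇒  100·ω_arm = 69  ⇒  ω_arm = 69/100
sun–planet mesh: 31·(0−69/100) = −19·(ω_p−ω_arm)  ⇒  ω_p−ω_arm = 2139/1900
ω_p = 69/100 + 2139/1900 = 69/38
exact speed ratio = 69/38

69/38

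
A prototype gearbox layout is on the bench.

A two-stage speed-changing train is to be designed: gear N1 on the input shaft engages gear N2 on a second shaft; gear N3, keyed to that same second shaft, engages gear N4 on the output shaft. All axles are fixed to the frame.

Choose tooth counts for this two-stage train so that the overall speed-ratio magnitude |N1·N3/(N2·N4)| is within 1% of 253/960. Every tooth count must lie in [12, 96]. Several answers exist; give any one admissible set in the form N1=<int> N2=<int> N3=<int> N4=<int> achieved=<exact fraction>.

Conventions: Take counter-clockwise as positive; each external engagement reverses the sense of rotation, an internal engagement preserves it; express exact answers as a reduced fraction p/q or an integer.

2-stage fixed-axis compound train for ratio 253/960
target = 253/960 in lowest terms: an exact hit needs N1·N3 = k·253 and N2·N4 = k·960 for one integer k, every count in [12, 96]; additionally prefer no 1:1 stage (N1 ≠ N2, N3 ≠ N4)
k = 1: no 1:1-free in-range split of k·253 and k·960 into factor pairs; take k = 2
k = 2: N1·N3 = 506 = 22·23, N2·N4 = 1920 = 20·96
achieved = 22·23/(20·96) = 253/960; |achieved − target| = 0 ≤ 253/96000 ✓

N1=22 N2=20 N3=23 N4=96 achieved=253/960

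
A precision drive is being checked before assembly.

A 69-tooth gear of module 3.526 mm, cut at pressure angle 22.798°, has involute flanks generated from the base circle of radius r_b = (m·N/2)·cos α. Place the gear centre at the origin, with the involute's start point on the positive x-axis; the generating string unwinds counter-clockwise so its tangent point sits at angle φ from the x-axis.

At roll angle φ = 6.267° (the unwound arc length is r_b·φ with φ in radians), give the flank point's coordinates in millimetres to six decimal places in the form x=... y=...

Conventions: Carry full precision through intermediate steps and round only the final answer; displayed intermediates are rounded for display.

x=112.812366 y=0.048859

recognized (one wheel, involute flank): single-mesh tooth geometry, m = 3.526, N = 69
pitch radius r_p = m·N/2 = 3.526·69/2 = 121.647000
base radius r_b = r_p·cos α = 121.647000·cos 22.798° = 112.143532
roll angle φ = 6.267° = 0.10937978 rad
x = r_b·(cos φ + φ·sin φ) = 112.812366
y = r_b·(sin φ − φ·cos φ) = 0.048859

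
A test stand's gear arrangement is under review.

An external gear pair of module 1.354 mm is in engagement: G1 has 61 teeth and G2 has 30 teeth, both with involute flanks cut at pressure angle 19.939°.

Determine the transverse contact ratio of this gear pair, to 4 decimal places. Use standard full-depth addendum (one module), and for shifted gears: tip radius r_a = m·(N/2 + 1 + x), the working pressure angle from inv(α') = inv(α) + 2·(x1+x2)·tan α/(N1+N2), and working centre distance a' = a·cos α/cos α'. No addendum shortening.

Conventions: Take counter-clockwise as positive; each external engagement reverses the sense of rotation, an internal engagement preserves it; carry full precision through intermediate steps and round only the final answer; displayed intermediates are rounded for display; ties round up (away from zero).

1.7235

single-mesh involute tooth geometry (61T engaging 30T at module 1.354)
base radii: r_b1 = 38.821502, r_b2 = 19.092542
tip radii: r_a1 = 42.651000, r_a2 = 21.664000
no profile shift: α' = α, a' = a
action lengths: √(r_a1²−r_b1²) = 17.663488, √(r_a2²−r_b2²) = 10.237370
base pitch p_b = π·m·cos α = 3.998733
CR = (17.663488 + 10.237370 − 61.607000·sin 19.93900°)/3.998733 = 1.723463
contact ratio ≈ 1.7235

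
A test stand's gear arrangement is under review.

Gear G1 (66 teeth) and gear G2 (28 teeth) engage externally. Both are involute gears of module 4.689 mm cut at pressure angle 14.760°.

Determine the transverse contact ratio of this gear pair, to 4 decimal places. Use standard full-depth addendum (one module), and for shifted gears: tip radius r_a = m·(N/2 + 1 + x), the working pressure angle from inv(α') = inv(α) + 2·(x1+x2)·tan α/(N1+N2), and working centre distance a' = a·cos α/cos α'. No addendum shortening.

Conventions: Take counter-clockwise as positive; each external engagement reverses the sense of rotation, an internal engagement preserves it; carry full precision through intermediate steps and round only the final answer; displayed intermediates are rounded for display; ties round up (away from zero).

2.0471

topology: single-mesh involute geometry — m = 4.689, 66T/28T pair
base radii: r_b1 = 149.630909, r_b2 = 63.479780
tip radii: r_a1 = 159.426000, r_a2 = 70.335000
no profile shift: α' = α, a' = a
action lengths: √(r_a1²−r_b1²) = 55.020364, √(r_a2²−r_b2²) = 30.287453
base pitch p_b = π·m·cos α = 14.244829
CR = (55.020364 + 30.287453 − 220.383000·sin 14.76000°)/14.244829 = 2.047106
contact ratio ≈ 2.0471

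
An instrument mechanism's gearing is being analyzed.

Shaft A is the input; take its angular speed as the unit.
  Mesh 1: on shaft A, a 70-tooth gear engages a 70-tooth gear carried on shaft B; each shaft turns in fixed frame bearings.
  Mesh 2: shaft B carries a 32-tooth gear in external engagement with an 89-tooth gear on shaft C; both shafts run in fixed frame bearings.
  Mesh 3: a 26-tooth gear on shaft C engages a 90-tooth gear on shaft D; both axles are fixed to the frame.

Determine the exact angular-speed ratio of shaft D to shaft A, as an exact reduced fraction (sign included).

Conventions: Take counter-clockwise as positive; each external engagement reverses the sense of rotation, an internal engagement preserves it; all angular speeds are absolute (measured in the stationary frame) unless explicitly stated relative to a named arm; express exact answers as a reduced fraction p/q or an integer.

class = fixed-axis compound train [3 meshes; 3 ratios multiply, 3 sense flips]
mesh 1 [70T→70T]: running ratio 1, sense −
mesh 2 [32T→89T]: running ratio 32/89, sense +
mesh 3 [26T→90T]: running ratio 416/4005, sense −
ω_out/ω_in = -416/4005

-416/4005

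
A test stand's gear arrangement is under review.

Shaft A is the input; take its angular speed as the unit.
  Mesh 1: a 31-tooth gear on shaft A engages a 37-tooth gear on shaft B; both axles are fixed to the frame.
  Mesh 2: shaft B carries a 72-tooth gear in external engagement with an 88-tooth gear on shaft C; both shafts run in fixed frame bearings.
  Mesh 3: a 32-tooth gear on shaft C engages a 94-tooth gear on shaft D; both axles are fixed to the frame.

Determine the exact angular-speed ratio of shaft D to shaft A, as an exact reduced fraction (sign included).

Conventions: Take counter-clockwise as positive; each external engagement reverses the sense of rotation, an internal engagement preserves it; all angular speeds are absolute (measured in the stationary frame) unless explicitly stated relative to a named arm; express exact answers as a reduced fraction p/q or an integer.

-4464/19129

class = fixed-axis compound train [3 meshes; 3 ratios multiply, 3 sense flips]
mesh 1 [31T→37T]: running ratio 31/37, sense −
mesh 2 [72T→88T]: running ratio 279/407, sense +
mesh 3 [32T→94T]: running ratio 4464/19129, sense −
ω_out/ω_in = -4464/19129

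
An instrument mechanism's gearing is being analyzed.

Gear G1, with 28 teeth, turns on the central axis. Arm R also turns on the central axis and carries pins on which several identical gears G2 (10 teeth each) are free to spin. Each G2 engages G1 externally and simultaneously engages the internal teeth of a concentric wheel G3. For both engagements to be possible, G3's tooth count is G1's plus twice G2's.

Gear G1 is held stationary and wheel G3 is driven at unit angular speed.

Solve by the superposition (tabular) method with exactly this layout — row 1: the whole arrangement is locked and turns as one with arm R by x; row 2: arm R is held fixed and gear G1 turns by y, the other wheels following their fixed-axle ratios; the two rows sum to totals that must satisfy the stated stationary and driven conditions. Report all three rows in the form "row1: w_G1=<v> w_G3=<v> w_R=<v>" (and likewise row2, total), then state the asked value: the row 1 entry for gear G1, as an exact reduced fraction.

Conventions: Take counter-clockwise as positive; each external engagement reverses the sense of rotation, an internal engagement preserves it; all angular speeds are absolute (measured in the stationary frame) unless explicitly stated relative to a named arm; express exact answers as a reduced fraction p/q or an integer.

topology: planetary set — G1 28T / G2 10T / G3 48T, arm = carrier (Willis)
row 1 (train locked, turned with arm): all members turn x
row 2 (arm held, sun turns y): ω_ring = −(28/48)·y, ω_arm = 0
boundary: total ω_sun = x + y = 0 and total ω_ring = x − (28/48)·y = 1  ⇒  y = -12/19, x = 12/19
row 2 ring = −(28/48)·(-12/19) = 7/19
totals (row 1 + row 2): sun 12/19 + (-12/19) = 0, ring 12/19 + 7/19 = 1, arm 12/19 + 0 = 12/19
asked cell (row1, sun) = 12/19

row1: w_G1=12/19 w_G3=12/19 w_R=12/19
row2: w_G1=-12/19 w_G3=7/19 w_R=0
total: w_G1=0 w_G3=1 w_R=12/19
asked value: 12/19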